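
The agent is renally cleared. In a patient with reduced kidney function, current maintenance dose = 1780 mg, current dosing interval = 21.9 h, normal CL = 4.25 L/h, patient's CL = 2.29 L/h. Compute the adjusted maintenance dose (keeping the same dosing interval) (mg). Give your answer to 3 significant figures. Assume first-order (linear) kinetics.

959 mg

To keep the same average steady-state level, dosing rate must scale with clearance.
CL ratio = 2.29 / 4.25 = 0.5388
New dose (same interval) = 1780 × 0.5388 = 959.1 mg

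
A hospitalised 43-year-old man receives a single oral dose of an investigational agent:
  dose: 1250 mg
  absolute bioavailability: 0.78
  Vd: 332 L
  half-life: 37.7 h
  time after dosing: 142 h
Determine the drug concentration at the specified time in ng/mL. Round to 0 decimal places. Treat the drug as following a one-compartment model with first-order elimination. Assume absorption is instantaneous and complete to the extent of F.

Amount reaching circulation = F × Dose = 0.78 × 1250 = 975.0 mg
C₀ = F·Dose / Vd = 975.0 / 332 = 2.937 mg/L
k = ln2 / t½ = 0.693147 / 37.7 = 0.01839 h⁻¹
C = C₀ · e^(−k·t) = 2.937 × e^(−0.01839 × 142)
  = 2.937 × 0.07343 = 0.2157 mg/L
Convert: 0.2157 mg/L × 1000 = 215.7 ng/mL

216 ng/mL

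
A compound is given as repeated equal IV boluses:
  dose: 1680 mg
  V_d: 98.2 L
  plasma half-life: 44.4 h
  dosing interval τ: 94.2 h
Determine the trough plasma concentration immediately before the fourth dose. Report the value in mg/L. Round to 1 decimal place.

C₀ per dose = Dose / Vd = 1680 / 98.2 = 17.11 mg/L
k = ln2 / t½ = 0.693147 / 44.4 = 0.01561 h⁻¹
Fraction remaining after one interval: r = e^(−kτ) = e^(−0.01561 × 94.2) = 0.2298
Before dose 4, 3 doses have been given (aged 1τ, 2τ, 3τ).
C_trough = C₀ × (r + r² + … + r^3) = C₀ × r(1−r^3)/(1−r)
        = 17.11 × 0.2298 × (1 − 0.01214) / (1 − 0.2298) = 5.043 mg/L

5.0 mg/L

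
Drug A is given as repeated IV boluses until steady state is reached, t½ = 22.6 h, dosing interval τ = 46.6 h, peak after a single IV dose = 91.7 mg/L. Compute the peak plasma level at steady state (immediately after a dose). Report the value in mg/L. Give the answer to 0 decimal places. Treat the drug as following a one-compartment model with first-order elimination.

k = ln2 / t½ = 0.693147 / 22.6 = 0.03067 h⁻¹
e^(−kτ) = e^(−0.03067 × 46.6) = 0.2395
Accumulation ratio R = 1 / (1 − e^(−kτ)) = 1 / (1 − 0.2395) = 1.315
Steady-state peak = C₀ × R = 91.7 × 1.315 = 120.6 mg/L

121 mg/L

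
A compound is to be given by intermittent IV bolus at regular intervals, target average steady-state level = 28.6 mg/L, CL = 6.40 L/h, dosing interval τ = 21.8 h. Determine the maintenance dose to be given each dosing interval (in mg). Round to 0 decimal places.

At steady state, Dose/τ = Css × CL.
Dose = Css × CL × τ = 28.6 × 6.400 × 21.8 = 3990 mg

3990 mg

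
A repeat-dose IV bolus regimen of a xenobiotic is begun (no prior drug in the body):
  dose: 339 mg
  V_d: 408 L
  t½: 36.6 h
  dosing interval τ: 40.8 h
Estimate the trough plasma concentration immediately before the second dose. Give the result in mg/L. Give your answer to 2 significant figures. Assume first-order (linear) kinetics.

0.38 mg/L

C₀ per dose = Dose / Vd = 339 / 408 = 0.8309 mg/L
k = ln2 / t½ = 0.693147 / 36.6 = 0.01894 h⁻¹
Fraction remaining after one interval: r = e^(−kτ) = e^(−0.01894 × 40.8) = 0.4617
Before dose 2, 1 dose has been given (aged 1τ).
C_trough = C₀ × r = 0.8309 × 0.4617 = 0.3836 mg/L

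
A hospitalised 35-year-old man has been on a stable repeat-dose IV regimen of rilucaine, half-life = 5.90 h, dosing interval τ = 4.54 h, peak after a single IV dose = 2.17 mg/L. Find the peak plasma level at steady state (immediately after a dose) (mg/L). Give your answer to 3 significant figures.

k = ln2 / t½ = 0.693147 / 5.90 = 0.1175 h⁻¹
e^(−kτ) = e^(−0.1175 × 4.54) = 0.5866
Accumulation ratio R = 1 / (1 − e^(−kτ)) = 1 / (1 − 0.5866) = 2.419
Steady-state peak = C₀ × R = 2.17 × 2.419 = 5.249 mg/L

5.25 mg/L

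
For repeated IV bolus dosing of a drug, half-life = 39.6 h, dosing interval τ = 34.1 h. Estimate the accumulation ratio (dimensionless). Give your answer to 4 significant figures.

2.225

k = ln2 / t½ = 0.693147 / 39.6 = 0.01750 h⁻¹
e^(−kτ) = e^(−0.01750 × 34.1) = 0.5506
Accumulation ratio R = 1 / (1 − e^(−kτ)) = 1 / (1 − 0.5506) = 2.225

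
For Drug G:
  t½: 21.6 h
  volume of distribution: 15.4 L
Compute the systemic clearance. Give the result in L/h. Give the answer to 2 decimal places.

k = ln2 / t½ = 0.693147 / 21.6 = 0.03209 h⁻¹
CL = k × Vd = 0.03209 × 15.4 = 0.4942 L/h

0.49 L/h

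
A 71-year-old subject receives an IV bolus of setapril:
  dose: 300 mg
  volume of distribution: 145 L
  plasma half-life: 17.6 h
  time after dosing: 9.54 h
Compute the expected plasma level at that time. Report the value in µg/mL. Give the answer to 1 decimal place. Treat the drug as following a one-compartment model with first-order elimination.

C₀ = Dose / Vd = 300.0 / 145 = 2.069 mg/L
k = ln2 / t½ = 0.693147 / 17.6 = 0.03938 h⁻¹
C = C₀ · e^(−k·t) = 2.069 × e^(−0.03938 × 9.54)
  = 2.069 × 0.6868 = 1.421 mg/L
(1.421 mg/L = 1.421 µg/mL)

1.4 µg/mL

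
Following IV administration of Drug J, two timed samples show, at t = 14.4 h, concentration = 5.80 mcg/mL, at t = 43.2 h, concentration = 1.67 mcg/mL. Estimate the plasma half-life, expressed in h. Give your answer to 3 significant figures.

k = ln(C₁/C₂) / (t₂ − t₁) = ln(5.80/1.67) / (43.2 − 14.4)
  = 1.245 / 28.80 = 0.04323 h⁻¹
t½ = ln2 / k = 0.693147 / 0.04323 = 16.03 h

16.0 h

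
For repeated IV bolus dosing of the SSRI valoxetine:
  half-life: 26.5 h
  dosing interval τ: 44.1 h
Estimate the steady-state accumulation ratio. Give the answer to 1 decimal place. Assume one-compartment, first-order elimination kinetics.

k = ln2 / t½ = 0.693147 / 26.5 = 0.02616 h⁻¹
e^(−kτ) = e^(−0.02616 × 44.1) = 0.3155
Accumulation ratio R = 1 / (1 − e^(−kτ)) = 1 / (1 − 0.3155) = 1.461

1.5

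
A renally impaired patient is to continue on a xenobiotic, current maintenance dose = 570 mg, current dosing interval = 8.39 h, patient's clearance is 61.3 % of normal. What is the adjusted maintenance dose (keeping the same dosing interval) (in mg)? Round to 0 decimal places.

349 mg

To keep the same average steady-state level, dosing rate must scale with clearance.
CL ratio = 61.3 / 100 = 0.6130
New dose (same interval) = 570 × 0.6130 = 349.4 mg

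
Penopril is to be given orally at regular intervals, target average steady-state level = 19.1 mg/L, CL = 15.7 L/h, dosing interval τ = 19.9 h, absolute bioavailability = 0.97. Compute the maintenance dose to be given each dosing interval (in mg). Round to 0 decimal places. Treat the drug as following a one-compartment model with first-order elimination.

At steady state, F × (Dose/τ) = Css × CL.
Dose = Css × CL × τ / F = 19.1 × 15.70 × 19.9 / 0.97 = 6152 mg

6152 mg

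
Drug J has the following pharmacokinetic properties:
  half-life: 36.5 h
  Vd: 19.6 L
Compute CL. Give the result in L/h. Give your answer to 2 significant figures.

k = ln2 / t½ = 0.693147 / 36.5 = 0.01899 h⁻¹
CL = k × Vd = 0.01899 × 19.6 = 0.3722 L/h

0.37 L/h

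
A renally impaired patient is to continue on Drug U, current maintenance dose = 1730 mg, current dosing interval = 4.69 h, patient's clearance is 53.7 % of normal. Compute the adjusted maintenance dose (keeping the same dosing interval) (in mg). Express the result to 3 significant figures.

929 mg

To keep the same average steady-state level, dosing rate must scale with clearance.
CL ratio = 53.7 / 100 = 0.5370
New dose (same interval) = 1730 × 0.5370 = 929.0 mg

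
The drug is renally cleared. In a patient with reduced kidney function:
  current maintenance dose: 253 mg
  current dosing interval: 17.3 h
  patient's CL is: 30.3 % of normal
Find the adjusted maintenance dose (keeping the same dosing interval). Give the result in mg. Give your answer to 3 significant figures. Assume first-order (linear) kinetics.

To keep the same average steady-state level, dosing rate must scale with clearance.
CL ratio = 30.3 / 100 = 0.3030
New dose (same interval) = 253 × 0.3030 = 76.66 mg

76.7 mg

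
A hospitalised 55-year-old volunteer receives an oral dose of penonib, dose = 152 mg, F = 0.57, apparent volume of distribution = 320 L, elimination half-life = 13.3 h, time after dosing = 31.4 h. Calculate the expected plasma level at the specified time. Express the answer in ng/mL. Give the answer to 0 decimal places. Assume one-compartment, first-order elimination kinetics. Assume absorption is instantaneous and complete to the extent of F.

53 ng/mL

Amount reaching circulation = F × Dose = 0.57 × 152.0 = 86.64 mg
C₀ = F·Dose / Vd = 86.64 / 320 = 0.2708 mg/L
k = ln2 / t½ = 0.693147 / 13.3 = 0.05212 h⁻¹
C = C₀ · e^(−k·t) = 0.2708 × e^(−0.05212 × 31.4)
  = 0.2708 × 0.1946 = 0.05270 mg/L
Convert: 0.05270 mg/L × 1000 = 52.70 ng/mL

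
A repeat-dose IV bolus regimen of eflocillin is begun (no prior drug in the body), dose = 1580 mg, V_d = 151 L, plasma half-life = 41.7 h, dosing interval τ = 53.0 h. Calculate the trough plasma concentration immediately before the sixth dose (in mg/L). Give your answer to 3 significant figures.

C₀ per dose = Dose / Vd = 1580 / 151 = 10.46 mg/L
k = ln2 / t½ = 0.693147 / 41.7 = 0.01662 h⁻¹
Fraction remaining after one interval: r = e^(−kτ) = e^(−0.01662 × 53.0) = 0.4144
Before dose 6, 5 doses have been given (aged 1τ, 2τ, 3τ, 4τ, 5τ).
C_trough = C₀ × (r + r² + … + r^5) = C₀ × r(1−r^5)/(1−r)
        = 10.46 × 0.4144 × (1 − 0.01222) / (1 − 0.4144) = 7.312 mg/L

7.31 mg/L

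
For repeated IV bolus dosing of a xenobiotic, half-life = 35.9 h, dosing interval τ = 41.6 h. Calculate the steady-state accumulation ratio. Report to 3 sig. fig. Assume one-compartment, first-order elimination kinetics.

k = ln2 / t½ = 0.693147 / 35.9 = 0.01931 h⁻¹
e^(−kτ) = e^(−0.01931 × 41.6) = 0.4479
Accumulation ratio R = 1 / (1 − e^(−kτ)) = 1 / (1 − 0.4479) = 1.811

1.81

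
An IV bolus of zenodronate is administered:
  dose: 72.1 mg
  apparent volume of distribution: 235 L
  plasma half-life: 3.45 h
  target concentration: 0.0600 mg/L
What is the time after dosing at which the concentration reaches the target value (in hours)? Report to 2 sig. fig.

C₀ = Dose / Vd = 72.10 / 235 = 0.3068 mg/L
k = ln2 / t½ = 0.693147 / 3.45 = 0.2009 h⁻¹
t = ln(C₀ / C) / k = ln(0.3068 / 0.0600) / 0.2009
  = ln(5.113) / 0.2009 = 1.632 / 0.2009 = 8.123 h

8.1 h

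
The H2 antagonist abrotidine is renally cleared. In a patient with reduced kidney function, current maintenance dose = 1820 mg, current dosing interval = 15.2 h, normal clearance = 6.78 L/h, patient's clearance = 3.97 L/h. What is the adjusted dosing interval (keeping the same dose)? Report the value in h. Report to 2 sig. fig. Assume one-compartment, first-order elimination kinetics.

To keep the same average steady-state level, dosing rate must scale with clearance.
CL ratio = 3.97 / 6.78 = 0.5855
New interval (same dose) = 15.2 / 0.5855 = 25.96 h

26 h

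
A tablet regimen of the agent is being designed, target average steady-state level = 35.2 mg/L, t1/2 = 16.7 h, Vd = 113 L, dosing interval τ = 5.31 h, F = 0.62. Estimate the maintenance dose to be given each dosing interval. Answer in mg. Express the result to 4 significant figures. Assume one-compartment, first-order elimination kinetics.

k = ln2 / t½ = 0.693147 / 16.7 = 0.04151 h⁻¹
CL = k × Vd = 0.04151 × 113 = 4.691 L/h
At steady state, F × (Dose/τ) = Css × CL.
Dose = Css × CL × τ / F = 35.2 × 4.691 × 5.31 / 0.62 = 1414 mg

1414 mg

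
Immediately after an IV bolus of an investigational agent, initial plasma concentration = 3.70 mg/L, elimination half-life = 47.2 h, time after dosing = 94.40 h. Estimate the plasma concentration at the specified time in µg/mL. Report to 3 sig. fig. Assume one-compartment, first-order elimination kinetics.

k = ln2 / t½ = 0.693147 / 47.2 = 0.01469 h⁻¹
t / t½ = 94.40 / 47.2 = 2 half-lives
C = C₀ × (1/2)^2 = 3.700 × 0.2500 = 0.9250 mg/L
(0.9250 mg/L = 0.9250 µg/mL)

0.925 µg/mL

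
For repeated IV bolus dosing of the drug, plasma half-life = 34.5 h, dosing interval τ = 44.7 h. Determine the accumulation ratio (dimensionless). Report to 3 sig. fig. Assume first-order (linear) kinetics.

k = ln2 / t½ = 0.693147 / 34.5 = 0.02009 h⁻¹
e^(−kτ) = e^(−0.02009 × 44.7) = 0.4074
Accumulation ratio R = 1 / (1 − e^(−kτ)) = 1 / (1 − 0.4074) = 1.687

1.69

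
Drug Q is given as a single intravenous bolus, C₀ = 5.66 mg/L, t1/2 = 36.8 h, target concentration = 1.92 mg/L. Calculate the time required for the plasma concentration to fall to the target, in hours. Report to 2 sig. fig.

57 h

k = ln2 / t½ = 0.693147 / 36.8 = 0.01884 h⁻¹
t = ln(C₀ / C) / k = ln(5.660 / 1.92) / 0.01884
  = ln(2.948) / 0.01884 = 1.081 / 0.01884 = 57.38 h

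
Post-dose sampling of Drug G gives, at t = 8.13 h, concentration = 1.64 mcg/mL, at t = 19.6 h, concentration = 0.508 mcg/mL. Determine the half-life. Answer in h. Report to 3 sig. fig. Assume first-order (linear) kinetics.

k = ln(C₁/C₂) / (t₂ − t₁) = ln(1.64/0.508) / (19.6 − 8.13)
  = 1.172 / 11.47 = 0.1022 h⁻¹
t½ = ln2 / k = 0.693147 / 0.1022 = 6.782 h

6.78 h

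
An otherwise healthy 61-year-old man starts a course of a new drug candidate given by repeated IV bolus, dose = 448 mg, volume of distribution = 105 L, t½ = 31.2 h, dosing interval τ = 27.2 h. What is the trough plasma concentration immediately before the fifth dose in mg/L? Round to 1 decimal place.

C₀ per dose = Dose / Vd = 448 / 105 = 4.267 mg/L
k = ln2 / t½ = 0.693147 / 31.2 = 0.02222 h⁻¹
Fraction remaining after one interval: r = e^(−kτ) = e^(−0.02222 × 27.2) = 0.5464
Before dose 5, 4 doses have been given (aged 1τ, 2τ, 3τ, 4τ).
C_trough = C₀ × (r + r² + … + r^4) = C₀ × r(1−r^4)/(1−r)
        = 4.267 × 0.5464 × (1 − 0.08913) / (1 − 0.5464) = 4.682 mg/L

4.7 mg/L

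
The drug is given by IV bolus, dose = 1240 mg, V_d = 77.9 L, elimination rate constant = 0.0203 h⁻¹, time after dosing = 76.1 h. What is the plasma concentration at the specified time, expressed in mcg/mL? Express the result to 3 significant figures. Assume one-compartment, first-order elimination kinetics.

3.40 mcg/mL

C₀ = Dose / Vd = 1240 / 77.9 = 15.92 mg/L
C = C₀ · e^(−k·t) = 15.92 × e^(−0.02030 × 76.1)
  = 15.92 × 0.2133 = 3.396 mg/L
(3.396 mg/L = 3.396 mcg/mL)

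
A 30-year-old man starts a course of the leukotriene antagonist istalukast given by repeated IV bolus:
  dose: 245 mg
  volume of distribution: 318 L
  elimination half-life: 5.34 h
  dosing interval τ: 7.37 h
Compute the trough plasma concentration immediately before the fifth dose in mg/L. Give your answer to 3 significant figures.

0.470 mg/L

C₀ per dose = Dose / Vd = 245 / 318 = 0.7704 mg/L
k = ln2 / t½ = 0.693147 / 5.34 = 0.1298 h⁻¹
Fraction remaining after one interval: r = e^(−kτ) = e^(−0.1298 × 7.37) = 0.3842
Before dose 5, 4 doses have been given (aged 1τ, 2τ, 3τ, 4τ).
C_trough = C₀ × (r + r² + … + r^4) = C₀ × r(1−r^4)/(1−r)
        = 0.7704 × 0.3842 × (1 − 0.02179) / (1 − 0.3842) = 0.4702 mg/L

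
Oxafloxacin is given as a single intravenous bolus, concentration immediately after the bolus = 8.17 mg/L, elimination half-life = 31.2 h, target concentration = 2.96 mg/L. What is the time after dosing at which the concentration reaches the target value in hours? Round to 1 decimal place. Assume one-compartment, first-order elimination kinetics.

45.7 h

k = ln2 / t½ = 0.693147 / 31.2 = 0.02222 h⁻¹
t = ln(C₀ / C) / k = ln(8.170 / 2.96) / 0.02222
  = ln(2.760) / 0.02222 = 1.015 / 0.02222 = 45.68 h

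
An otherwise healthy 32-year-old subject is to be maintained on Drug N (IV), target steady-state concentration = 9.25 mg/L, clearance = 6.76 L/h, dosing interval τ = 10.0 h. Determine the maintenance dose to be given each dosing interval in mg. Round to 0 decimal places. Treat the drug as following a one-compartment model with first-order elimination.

At steady state, Dose/τ = Css × CL.
Dose = Css × CL × τ = 9.25 × 6.760 × 10.0 = 625.3 mg

625 mg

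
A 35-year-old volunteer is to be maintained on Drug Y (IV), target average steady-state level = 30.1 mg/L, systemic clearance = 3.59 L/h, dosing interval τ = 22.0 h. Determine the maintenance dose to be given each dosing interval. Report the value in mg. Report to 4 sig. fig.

At steady state, Dose/τ = Css × CL.
Dose = Css × CL × τ = 30.1 × 3.590 × 22.0 = 2377 mg

2377 mg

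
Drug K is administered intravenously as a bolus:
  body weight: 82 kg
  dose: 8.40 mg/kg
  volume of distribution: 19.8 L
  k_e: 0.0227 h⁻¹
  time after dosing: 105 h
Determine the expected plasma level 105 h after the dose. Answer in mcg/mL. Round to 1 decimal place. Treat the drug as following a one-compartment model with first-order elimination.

Total dose = 8.40 × 82 = 688.8 mg
C₀ = Dose / Vd = 688.8 / 19.8 = 34.79 mg/L
C = C₀ · e^(−k·t) = 34.79 × e^(−0.02270 × 105)
  = 34.79 × 0.09223 = 3.209 mg/L
(3.209 mg/L = 3.209 mcg/mL)

3.2 mcg/mL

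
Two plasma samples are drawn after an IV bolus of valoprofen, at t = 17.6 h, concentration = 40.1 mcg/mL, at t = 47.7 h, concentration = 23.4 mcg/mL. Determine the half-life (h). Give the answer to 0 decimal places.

k = ln(C₁/C₂) / (t₂ − t₁) = ln(40.1/23.4) / (47.7 − 17.6)
  = 0.5386 / 30.10 = 0.01789 h⁻¹
t½ = ln2 / k = 0.693147 / 0.01789 = 38.74 h

39 h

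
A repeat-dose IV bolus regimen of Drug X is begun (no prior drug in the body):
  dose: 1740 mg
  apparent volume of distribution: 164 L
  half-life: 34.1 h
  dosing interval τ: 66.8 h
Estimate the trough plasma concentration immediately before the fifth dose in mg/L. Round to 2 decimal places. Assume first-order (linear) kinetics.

C₀ per dose = Dose / Vd = 1740 / 164 = 10.61 mg/L
k = ln2 / t½ = 0.693147 / 34.1 = 0.02033 h⁻¹
Fraction remaining after one interval: r = e^(−kτ) = e^(−0.02033 × 66.8) = 0.2572
Before dose 5, 4 doses have been given (aged 1τ, 2τ, 3τ, 4τ).
C_trough = C₀ × (r + r² + … + r^4) = C₀ × r(1−r^4)/(1−r)
        = 10.61 × 0.2572 × (1 − 0.004376) / (1 − 0.2572) = 3.658 mg/L

3.66 mg/L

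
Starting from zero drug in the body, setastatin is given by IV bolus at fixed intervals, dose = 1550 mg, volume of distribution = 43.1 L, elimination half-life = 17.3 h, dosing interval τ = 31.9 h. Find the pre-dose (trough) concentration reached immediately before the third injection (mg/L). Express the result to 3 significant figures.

C₀ per dose = Dose / Vd = 1550 / 43.1 = 35.96 mg/L
k = ln2 / t½ = 0.693147 / 17.3 = 0.04007 h⁻¹
Fraction remaining after one interval: r = e^(−kτ) = e^(−0.04007 × 31.9) = 0.2785
Before dose 3, 2 doses have been given (aged 1τ, 2τ).
C_trough = C₀ × (r + r²) = 35.96 × (0.2785 + 0.07756) = 12.80 mg/L

12.8 mg/L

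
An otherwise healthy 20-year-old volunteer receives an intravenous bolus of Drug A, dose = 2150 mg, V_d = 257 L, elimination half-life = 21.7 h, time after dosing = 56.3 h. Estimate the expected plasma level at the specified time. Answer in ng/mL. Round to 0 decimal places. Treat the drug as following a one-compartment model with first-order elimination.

1385 ng/mL

C₀ = Dose / Vd = 2150 / 257 = 8.366 mg/L
k = ln2 / t½ = 0.693147 / 21.7 = 0.03194 h⁻¹
C = C₀ · e^(−k·t) = 8.366 × e^(−0.03194 × 56.3)
  = 8.366 × 0.1656 = 1.385 mg/L
Convert: 1.385 mg/L × 1000 = 1385 ng/mL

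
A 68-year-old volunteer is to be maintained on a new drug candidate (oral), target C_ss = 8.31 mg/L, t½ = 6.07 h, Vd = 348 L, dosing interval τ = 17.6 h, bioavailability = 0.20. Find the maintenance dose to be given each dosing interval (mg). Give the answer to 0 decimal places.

29060 mg

k = ln2 / t½ = 0.693147 / 6.07 = 0.1142 h⁻¹
CL = k × Vd = 0.1142 × 348 = 39.74 L/h
At steady state, F × (Dose/τ) = Css × CL.
Dose = Css × CL × τ / F = 8.31 × 39.74 × 17.6 / 0.20 = 29060 mg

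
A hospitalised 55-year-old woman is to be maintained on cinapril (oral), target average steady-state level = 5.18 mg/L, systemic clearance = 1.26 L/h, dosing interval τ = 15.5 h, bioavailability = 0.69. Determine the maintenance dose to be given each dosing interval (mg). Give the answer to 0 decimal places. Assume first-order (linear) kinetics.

147 mg

At steady state, F × (Dose/τ) = Css × CL.
Dose = Css × CL × τ / F = 5.18 × 1.260 × 15.5 / 0.69 = 146.6 mg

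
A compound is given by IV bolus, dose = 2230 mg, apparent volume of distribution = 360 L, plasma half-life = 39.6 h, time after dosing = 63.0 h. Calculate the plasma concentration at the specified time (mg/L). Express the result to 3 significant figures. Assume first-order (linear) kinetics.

2.06 mg/L

C₀ = Dose / Vd = 2230 / 360 = 6.194 mg/L
k = ln2 / t½ = 0.693147 / 39.6 = 0.01750 h⁻¹
C = C₀ · e^(−k·t) = 6.194 × e^(−0.01750 × 63.0)
  = 6.194 × 0.3320 = 2.056 mg/L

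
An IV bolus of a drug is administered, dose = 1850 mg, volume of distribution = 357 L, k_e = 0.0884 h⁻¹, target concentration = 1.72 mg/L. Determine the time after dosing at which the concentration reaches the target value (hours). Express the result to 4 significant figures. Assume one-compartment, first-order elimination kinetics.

C₀ = Dose / Vd = 1850 / 357 = 5.182 mg/L
t = ln(C₀ / C) / k = ln(5.182 / 1.72) / 0.08840
  = ln(3.013) / 0.08840 = 1.103 / 0.08840 = 12.48 h

12.48 h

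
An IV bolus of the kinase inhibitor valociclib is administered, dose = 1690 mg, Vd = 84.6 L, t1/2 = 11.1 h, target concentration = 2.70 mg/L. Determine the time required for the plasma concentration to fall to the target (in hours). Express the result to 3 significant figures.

C₀ = Dose / Vd = 1690 / 84.6 = 19.98 mg/L
k = ln2 / t½ = 0.693147 / 11.1 = 0.06245 h⁻¹
t = ln(C₀ / C) / k = ln(19.98 / 2.70) / 0.06245
  = ln(7.400) / 0.06245 = 2.001 / 0.06245 = 32.04 h

32.0 h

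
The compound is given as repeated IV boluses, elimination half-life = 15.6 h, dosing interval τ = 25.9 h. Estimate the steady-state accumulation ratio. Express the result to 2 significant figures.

k = ln2 / t½ = 0.693147 / 15.6 = 0.04443 h⁻¹
e^(−kτ) = e^(−0.04443 × 25.9) = 0.3164
Accumulation ratio R = 1 / (1 − e^(−kτ)) = 1 / (1 − 0.3164) = 1.463

1.5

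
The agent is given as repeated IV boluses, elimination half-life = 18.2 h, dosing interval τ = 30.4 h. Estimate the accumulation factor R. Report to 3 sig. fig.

k = ln2 / t½ = 0.693147 / 18.2 = 0.03809 h⁻¹
e^(−kτ) = e^(−0.03809 × 30.4) = 0.3141
Accumulation ratio R = 1 / (1 − e^(−kτ)) = 1 / (1 − 0.3141) = 1.458

1.46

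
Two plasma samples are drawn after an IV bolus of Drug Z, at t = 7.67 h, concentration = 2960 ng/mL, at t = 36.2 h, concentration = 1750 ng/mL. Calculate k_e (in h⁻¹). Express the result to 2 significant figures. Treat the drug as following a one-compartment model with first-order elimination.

k = ln(C₁/C₂) / (t₂ − t₁) = ln(2960/1750) / (36.2 − 7.67)
  = 0.5256 / 28.53 = 0.01842 h⁻¹

0.018 h⁻¹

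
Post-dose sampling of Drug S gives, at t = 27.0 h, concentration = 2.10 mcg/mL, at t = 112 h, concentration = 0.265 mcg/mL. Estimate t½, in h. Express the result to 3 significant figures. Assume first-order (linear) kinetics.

k = ln(C₁/C₂) / (t₂ − t₁) = ln(2.10/0.265) / (112 − 27.0)
  = 2.070 / 85.00 = 0.02435 h⁻¹
t½ = ln2 / k = 0.693147 / 0.02435 = 28.47 h

28.5 h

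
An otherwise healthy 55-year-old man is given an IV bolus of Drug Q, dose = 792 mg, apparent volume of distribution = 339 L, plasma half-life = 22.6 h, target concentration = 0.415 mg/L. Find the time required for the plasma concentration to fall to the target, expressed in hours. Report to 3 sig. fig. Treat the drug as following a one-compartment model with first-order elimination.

56.3 h

C₀ = Dose / Vd = 792.0 / 339 = 2.336 mg/L
k = ln2 / t½ = 0.693147 / 22.6 = 0.03067 h⁻¹
t = ln(C₀ / C) / k = ln(2.336 / 0.415) / 0.03067
  = ln(5.629) / 0.03067 = 1.728 / 0.03067 = 56.34 h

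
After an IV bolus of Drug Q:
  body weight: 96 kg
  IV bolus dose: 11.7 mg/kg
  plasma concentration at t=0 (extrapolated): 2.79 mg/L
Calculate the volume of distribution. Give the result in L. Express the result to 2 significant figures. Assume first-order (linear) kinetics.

400 L

Dose = 11.7 × 96 = 1123 mg
Vd = Dose / C₀ = 1123 / 2.79 = 402.5 L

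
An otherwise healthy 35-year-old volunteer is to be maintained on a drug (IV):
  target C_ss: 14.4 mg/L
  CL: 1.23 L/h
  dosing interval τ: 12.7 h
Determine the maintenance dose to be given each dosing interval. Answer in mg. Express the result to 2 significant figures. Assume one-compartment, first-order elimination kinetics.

At steady state, Dose/τ = Css × CL.
Dose = Css × CL × τ = 14.4 × 1.230 × 12.7 = 224.9 mg

220 mg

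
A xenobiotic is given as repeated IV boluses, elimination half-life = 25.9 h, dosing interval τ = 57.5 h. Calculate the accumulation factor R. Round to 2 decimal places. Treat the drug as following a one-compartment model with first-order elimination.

k = ln2 / t½ = 0.693147 / 25.9 = 0.02676 h⁻¹
e^(−kτ) = e^(−0.02676 × 57.5) = 0.2147
Accumulation ratio R = 1 / (1 − e^(−kτ)) = 1 / (1 − 0.2147) = 1.273

1.27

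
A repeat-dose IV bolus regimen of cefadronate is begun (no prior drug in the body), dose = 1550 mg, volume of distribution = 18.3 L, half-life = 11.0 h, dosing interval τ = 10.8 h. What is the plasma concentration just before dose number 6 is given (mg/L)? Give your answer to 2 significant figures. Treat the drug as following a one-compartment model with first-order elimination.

C₀ per dose = Dose / Vd = 1550 / 18.3 = 84.70 mg/L
k = ln2 / t½ = 0.693147 / 11.0 = 0.06301 h⁻¹
Fraction remaining after one interval: r = e^(−kτ) = e^(−0.06301 × 10.8) = 0.5064
Before dose 6, 5 doses have been given (aged 1τ, 2τ, 3τ, 4τ, 5τ).
C_trough = C₀ × (r + r² + … + r^5) = C₀ × r(1−r^5)/(1−r)
        = 84.70 × 0.5064 × (1 − 0.03330) / (1 − 0.5064) = 84.00 mg/L

84 mg/L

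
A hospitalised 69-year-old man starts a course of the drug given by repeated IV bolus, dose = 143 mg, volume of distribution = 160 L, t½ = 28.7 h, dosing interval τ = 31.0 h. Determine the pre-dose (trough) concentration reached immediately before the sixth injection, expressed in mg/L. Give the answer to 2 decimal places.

C₀ per dose = Dose / Vd = 143 / 160 = 0.8938 mg/L
k = ln2 / t½ = 0.693147 / 28.7 = 0.02415 h⁻¹
Fraction remaining after one interval: r = e^(−kτ) = e^(−0.02415 × 31.0) = 0.4730
Before dose 6, 5 doses have been given (aged 1τ, 2τ, 3τ, 4τ, 5τ).
C_trough = C₀ × (r + r² + … + r^5) = C₀ × r(1−r^5)/(1−r)
        = 0.8938 × 0.4730 × (1 − 0.02368) / (1 − 0.4730) = 0.7832 mg/L

0.78 mg/L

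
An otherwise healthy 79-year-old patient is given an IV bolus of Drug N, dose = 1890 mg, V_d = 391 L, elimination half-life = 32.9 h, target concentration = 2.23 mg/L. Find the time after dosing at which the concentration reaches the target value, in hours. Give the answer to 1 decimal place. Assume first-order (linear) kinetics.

36.7 h

C₀ = Dose / Vd = 1890 / 391 = 4.834 mg/L
k = ln2 / t½ = 0.693147 / 32.9 = 0.02107 h⁻¹
t = ln(C₀ / C) / k = ln(4.834 / 2.23) / 0.02107
  = ln(2.168) / 0.02107 = 0.7738 / 0.02107 = 36.73 h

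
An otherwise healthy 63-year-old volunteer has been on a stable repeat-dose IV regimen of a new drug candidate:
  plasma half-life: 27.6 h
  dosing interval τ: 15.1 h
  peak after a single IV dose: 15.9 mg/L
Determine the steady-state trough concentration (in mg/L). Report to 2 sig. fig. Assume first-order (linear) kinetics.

34 mg/L

k = ln2 / t½ = 0.693147 / 27.6 = 0.02511 h⁻¹
e^(−kτ) = e^(−0.02511 × 15.1) = 0.6844
Accumulation ratio R = 1 / (1 − e^(−kτ)) = 1 / (1 − 0.6844) = 3.169
Steady-state trough = C₀ × R × e^(−kτ) = 15.9 × 3.169 × 0.6844 = 34.48 mg/L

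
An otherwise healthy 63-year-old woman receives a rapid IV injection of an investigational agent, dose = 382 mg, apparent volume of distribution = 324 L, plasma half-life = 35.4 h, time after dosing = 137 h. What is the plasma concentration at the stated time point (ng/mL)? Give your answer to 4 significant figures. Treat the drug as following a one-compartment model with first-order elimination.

80.63 ng/mL

C₀ = Dose / Vd = 382.0 / 324 = 1.179 mg/L
k = ln2 / t½ = 0.693147 / 35.4 = 0.01958 h⁻¹
C = C₀ · e^(−k·t) = 1.179 × e^(−0.01958 × 137)
  = 1.179 × 0.06839 = 0.08063 mg/L
Convert: 0.08063 mg/L × 1000 = 80.63 ng/mL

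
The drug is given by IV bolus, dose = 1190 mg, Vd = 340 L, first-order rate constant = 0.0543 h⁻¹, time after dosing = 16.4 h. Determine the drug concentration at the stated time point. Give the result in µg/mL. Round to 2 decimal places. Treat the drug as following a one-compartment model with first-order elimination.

C₀ = Dose / Vd = 1190 / 340 = 3.500 mg/L
C = C₀ · e^(−k·t) = 3.500 × e^(−0.05430 × 16.4)
  = 3.500 × 0.4104 = 1.436 mg/L
(1.436 mg/L = 1.436 µg/mL)

1.44 µg/mL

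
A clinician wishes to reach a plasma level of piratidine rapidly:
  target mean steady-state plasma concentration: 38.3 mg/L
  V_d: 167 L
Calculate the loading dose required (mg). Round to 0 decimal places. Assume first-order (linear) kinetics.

6396 mg

LD = Css × Vd = 38.3 × 167 = 6396 mg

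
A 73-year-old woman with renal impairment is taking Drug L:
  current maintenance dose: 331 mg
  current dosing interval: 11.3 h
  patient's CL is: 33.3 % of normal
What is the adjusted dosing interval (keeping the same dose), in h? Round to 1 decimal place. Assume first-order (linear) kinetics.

To keep the same average steady-state level, dosing rate must scale with clearance.
CL ratio = 33.3 / 100 = 0.3330
New interval (same dose) = 11.3 / 0.3330 = 33.93 h

33.9 h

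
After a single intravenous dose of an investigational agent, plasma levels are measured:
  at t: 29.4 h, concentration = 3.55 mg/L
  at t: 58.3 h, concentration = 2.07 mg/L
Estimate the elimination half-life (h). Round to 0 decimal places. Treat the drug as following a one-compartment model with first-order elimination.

k = ln(C₁/C₂) / (t₂ − t₁) = ln(3.55/2.07) / (58.3 − 29.4)
  = 0.5394 / 28.90 = 0.01866 h⁻¹
t½ = ln2 / k = 0.693147 / 0.01866 = 37.15 h

37 h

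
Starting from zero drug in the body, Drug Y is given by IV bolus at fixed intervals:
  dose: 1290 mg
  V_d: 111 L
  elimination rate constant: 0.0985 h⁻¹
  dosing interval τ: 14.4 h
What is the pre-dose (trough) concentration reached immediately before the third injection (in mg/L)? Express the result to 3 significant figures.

3.49 mg/L

C₀ per dose = Dose / Vd = 1290 / 111 = 11.62 mg/L
Fraction remaining after one interval: r = e^(−kτ) = e^(−0.09850 × 14.4) = 0.2421
Before dose 3, 2 doses have been given (aged 1τ, 2τ).
C_trough = C₀ × (r + r²) = 11.62 × (0.2421 + 0.05861) = 3.494 mg/L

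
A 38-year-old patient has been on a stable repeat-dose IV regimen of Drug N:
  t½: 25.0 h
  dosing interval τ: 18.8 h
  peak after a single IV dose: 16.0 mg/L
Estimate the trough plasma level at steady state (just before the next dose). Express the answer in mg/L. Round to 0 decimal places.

23 mg/L

k = ln2 / t½ = 0.693147 / 25.0 = 0.02773 h⁻¹
e^(−kτ) = e^(−0.02773 × 18.8) = 0.5937
Accumulation ratio R = 1 / (1 − e^(−kτ)) = 1 / (1 − 0.5937) = 2.461
Steady-state trough = C₀ × R × e^(−kτ) = 16.0 × 2.461 × 0.5937 = 23.38 mg/L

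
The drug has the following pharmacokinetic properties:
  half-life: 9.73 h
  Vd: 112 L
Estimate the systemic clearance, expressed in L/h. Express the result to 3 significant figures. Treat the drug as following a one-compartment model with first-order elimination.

7.98 L/h

k = ln2 / t½ = 0.693147 / 9.73 = 0.07124 h⁻¹
CL = k × Vd = 0.07124 × 112 = 7.979 L/h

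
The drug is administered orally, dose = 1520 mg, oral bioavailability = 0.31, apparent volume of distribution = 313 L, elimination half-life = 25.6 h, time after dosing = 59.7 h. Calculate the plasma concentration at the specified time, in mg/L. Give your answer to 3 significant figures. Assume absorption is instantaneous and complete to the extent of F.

0.299 mg/L

Amount reaching circulation = F × Dose = 0.31 × 1520 = 471.2 mg
C₀ = F·Dose / Vd = 471.2 / 313 = 1.505 mg/L
k = ln2 / t½ = 0.693147 / 25.6 = 0.02708 h⁻¹
C = C₀ · e^(−k·t) = 1.505 × e^(−0.02708 × 59.7)
  = 1.505 × 0.1986 = 0.2989 mg/L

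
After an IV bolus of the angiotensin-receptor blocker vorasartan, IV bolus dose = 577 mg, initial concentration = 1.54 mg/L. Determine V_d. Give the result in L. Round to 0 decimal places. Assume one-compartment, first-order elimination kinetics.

375 L

Vd = Dose / C₀ = 577.0 / 1.54 = 374.7 L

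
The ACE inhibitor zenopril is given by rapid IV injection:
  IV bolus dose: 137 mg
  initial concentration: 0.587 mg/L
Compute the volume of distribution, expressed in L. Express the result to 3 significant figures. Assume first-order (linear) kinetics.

233 L

Vd = Dose / C₀ = 137.0 / 0.587 = 233.4 L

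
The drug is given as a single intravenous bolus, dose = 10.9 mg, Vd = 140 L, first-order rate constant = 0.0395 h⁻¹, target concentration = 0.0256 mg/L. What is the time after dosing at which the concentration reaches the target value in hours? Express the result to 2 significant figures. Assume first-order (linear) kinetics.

C₀ = Dose / Vd = 10.90 / 140 = 0.07786 mg/L
t = ln(C₀ / C) / k = ln(0.07786 / 0.0256) / 0.03950
  = ln(3.041) / 0.03950 = 1.112 / 0.03950 = 28.15 h

28 h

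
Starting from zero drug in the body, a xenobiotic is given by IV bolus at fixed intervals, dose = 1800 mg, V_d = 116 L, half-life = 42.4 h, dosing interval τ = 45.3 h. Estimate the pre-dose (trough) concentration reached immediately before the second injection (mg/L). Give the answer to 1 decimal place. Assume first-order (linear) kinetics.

C₀ per dose = Dose / Vd = 1800 / 116 = 15.52 mg/L
k = ln2 / t½ = 0.693147 / 42.4 = 0.01635 h⁻¹
Fraction remaining after one interval: r = e^(−kτ) = e^(−0.01635 × 45.3) = 0.4768
Before dose 2, 1 dose has been given (aged 1τ).
C_trough = C₀ × r = 15.52 × 0.4768 = 7.400 mg/L

7.4 mg/L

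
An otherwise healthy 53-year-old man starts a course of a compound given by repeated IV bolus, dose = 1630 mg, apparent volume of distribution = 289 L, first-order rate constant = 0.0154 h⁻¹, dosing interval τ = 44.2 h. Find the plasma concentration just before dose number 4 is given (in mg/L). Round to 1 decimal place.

C₀ per dose = Dose / Vd = 1630 / 289 = 5.640 mg/L
Fraction remaining after one interval: r = e^(−kτ) = e^(−0.01540 × 44.2) = 0.5063
Before dose 4, 3 doses have been given (aged 1τ, 2τ, 3τ).
C_trough = C₀ × (r + r² + … + r^3) = C₀ × r(1−r^3)/(1−r)
        = 5.640 × 0.5063 × (1 − 0.1298) / (1 − 0.5063) = 5.033 mg/L

5.0 mg/L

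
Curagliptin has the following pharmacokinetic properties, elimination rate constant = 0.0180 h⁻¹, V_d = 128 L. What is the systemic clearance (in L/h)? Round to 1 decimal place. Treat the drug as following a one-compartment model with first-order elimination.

2.3 L/h

CL = k × Vd = 0.0180 × 128 = 2.304 L/h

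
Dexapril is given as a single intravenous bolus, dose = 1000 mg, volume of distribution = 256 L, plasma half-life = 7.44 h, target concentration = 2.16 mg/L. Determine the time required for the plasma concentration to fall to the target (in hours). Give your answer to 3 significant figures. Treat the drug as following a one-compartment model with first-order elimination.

C₀ = Dose / Vd = 1000 / 256 = 3.906 mg/L
k = ln2 / t½ = 0.693147 / 7.44 = 0.09316 h⁻¹
t = ln(C₀ / C) / k = ln(3.906 / 2.16) / 0.09316
  = ln(1.808) / 0.09316 = 0.5922 / 0.09316 = 6.357 h

6.36 h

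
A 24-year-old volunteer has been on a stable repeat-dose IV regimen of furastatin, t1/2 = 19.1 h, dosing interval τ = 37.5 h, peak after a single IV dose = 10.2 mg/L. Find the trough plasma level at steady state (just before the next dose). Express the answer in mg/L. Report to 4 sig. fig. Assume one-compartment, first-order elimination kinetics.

3.518 mg/L

k = ln2 / t½ = 0.693147 / 19.1 = 0.03629 h⁻¹
e^(−kτ) = e^(−0.03629 × 37.5) = 0.2564
Accumulation ratio R = 1 / (1 − e^(−kτ)) = 1 / (1 − 0.2564) = 1.345
Steady-state trough = C₀ × R × e^(−kτ) = 10.2 × 1.345 × 0.2564 = 3.518 mg/L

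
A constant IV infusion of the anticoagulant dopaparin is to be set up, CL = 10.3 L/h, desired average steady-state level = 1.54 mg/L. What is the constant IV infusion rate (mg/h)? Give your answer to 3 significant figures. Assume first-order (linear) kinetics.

15.9 mg/h

At steady state, infusion rate R₀ = Css × CL = 1.54 × 10.30 = 15.86 mg/h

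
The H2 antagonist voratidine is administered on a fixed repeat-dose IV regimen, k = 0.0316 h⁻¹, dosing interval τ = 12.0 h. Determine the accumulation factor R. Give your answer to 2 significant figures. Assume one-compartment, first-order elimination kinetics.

3.2

e^(−kτ) = e^(−0.03160 × 12.0) = 0.6844
Accumulation ratio R = 1 / (1 − e^(−kτ)) = 1 / (1 − 0.6844) = 3.169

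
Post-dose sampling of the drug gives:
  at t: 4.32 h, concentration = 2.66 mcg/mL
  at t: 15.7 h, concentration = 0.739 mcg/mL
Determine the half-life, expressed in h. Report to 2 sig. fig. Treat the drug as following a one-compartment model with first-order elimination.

6.2 h

k = ln(C₁/C₂) / (t₂ − t₁) = ln(2.66/0.739) / (15.7 − 4.32)
  = 1.281 / 11.38 = 0.1126 h⁻¹
t½ = ln2 / k = 0.693147 / 0.1126 = 6.156 h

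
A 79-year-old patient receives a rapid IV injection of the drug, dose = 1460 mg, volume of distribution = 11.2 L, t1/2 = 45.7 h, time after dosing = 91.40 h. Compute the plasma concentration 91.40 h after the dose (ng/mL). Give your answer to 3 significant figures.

C₀ = Dose / Vd = 1460 / 11.2 = 130.4 mg/L
k = ln2 / t½ = 0.693147 / 45.7 = 0.01517 h⁻¹
t / t½ = 91.40 / 45.7 = 2 half-lives
C = C₀ × (1/2)^2 = 130.4 × 0.2500 = 32.60 mg/L
Convert: 32.60 mg/L × 1000 = 32600 ng/mL

32600 ng/mL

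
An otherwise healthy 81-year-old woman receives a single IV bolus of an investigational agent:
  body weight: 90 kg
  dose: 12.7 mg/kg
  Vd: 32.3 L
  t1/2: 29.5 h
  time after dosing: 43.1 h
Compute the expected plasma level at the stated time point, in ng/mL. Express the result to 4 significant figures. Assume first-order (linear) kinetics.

Total dose = 12.7 × 90 = 1143 mg
C₀ = Dose / Vd = 1143 / 32.3 = 35.39 mg/L
k = ln2 / t½ = 0.693147 / 29.5 = 0.02350 h⁻¹
C = C₀ · e^(−k·t) = 35.39 × e^(−0.02350 × 43.1)
  = 35.39 × 0.3632 = 12.85 mg/L
Convert: 12.85 mg/L × 1000 = 12850 ng/mL

12850 ng/mL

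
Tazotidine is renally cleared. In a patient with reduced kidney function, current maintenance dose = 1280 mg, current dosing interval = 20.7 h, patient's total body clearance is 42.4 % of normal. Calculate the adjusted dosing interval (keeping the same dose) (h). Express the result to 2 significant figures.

To keep the same average steady-state level, dosing rate must scale with clearance.
CL ratio = 42.4 / 100 = 0.4240
New interval (same dose) = 20.7 / 0.4240 = 48.82 h

49 h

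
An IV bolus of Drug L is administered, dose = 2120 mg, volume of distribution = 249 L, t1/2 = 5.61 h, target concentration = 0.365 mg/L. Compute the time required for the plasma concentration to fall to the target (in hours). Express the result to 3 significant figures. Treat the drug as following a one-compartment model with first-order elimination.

C₀ = Dose / Vd = 2120 / 249 = 8.514 mg/L
k = ln2 / t½ = 0.693147 / 5.61 = 0.1236 h⁻¹
t = ln(C₀ / C) / k = ln(8.514 / 0.365) / 0.1236
  = ln(23.33) / 0.1236 = 3.150 / 0.1236 = 25.49 h

25.5 h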